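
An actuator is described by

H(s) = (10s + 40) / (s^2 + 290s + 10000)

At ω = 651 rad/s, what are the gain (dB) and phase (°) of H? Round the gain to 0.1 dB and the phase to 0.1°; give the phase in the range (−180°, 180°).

-36.9 dB, -65.8°

Substitute s = j651:
Numerator: 10(j651) + 40 = 40 + j6510
Denominator: (j651)^2 + 290(j651) + 10000 = -413801 + j188790
|N| = √(40² + 6510²) ≈ 6510.1, ∠N ≈ 89.65°
|D| = √(413801² + 188790²) ≈ 4.5483e+05, ∠D ≈ 155.48°
|H| = 6510.1 / 4.5483e+05 ≈ 0.014313
Gain = 20 log₁₀(0.014313) ≈ -36.89 dB
∠H = 89.65° − 155.48° = -65.83°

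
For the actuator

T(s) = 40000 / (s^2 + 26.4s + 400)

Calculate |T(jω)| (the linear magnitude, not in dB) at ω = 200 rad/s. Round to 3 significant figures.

At s = jω = j200:
quadratic: (j200)² + 26.4·j200 + 400 = -39600 + j5280 → |·| ≈ 39950, ∠ ≈ 172.41°
|T| = 40000 / 39950 ≈ 1.0013

1.00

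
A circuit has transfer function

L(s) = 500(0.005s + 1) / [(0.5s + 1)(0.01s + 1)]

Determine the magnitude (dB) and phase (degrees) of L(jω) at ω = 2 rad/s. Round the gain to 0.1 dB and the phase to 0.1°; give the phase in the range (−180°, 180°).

At ω = 2 rad/s:
zero (1 + j2·0.005) = 1 + j0.01 → |·| ≈ 1, ∠ ≈ 0.57°
pole (1 + j2·0.5) = 1 + j1 → |·| ≈ 1.4142, ∠ ≈ 45.00°
pole (1 + j2·0.01) = 1 + j0.02 → |·| ≈ 1.0002, ∠ ≈ 1.15°
|L| = 500 · 1 / (1.4142 · 1.0002) ≈ 353.49
Gain = 20 log₁₀(353.49) ≈ 50.97 dB
∠L = (0.57°) − (45.00° + 1.15°) = -45.58°

51.0 dB, -45.6°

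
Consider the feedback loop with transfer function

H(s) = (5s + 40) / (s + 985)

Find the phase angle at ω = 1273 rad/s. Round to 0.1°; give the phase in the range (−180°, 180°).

Substitute s = j1273:
Numerator: 5(j1273) + 40 = 40 + j6365
Denominator: (j1273) + 985 = 985 + j1273
|N| = √(40² + 6365²) ≈ 6365.1, ∠N ≈ 89.64°
|D| = √(985² + 1273²) ≈ 1609.6, ∠D ≈ 52.27°
∠H = 89.64° − 52.27° = 37.37°

37.4°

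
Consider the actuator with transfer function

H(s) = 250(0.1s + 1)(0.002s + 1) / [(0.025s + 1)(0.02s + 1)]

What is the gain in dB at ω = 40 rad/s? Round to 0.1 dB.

At ω = 40 rad/s:
zero (1 + j40·0.1) = 1 + j4 → |·| ≈ 4.1231, ∠ ≈ 75.96°
zero (1 + j40·0.002) = 1 + j0.08 → |·| ≈ 1.0032, ∠ ≈ 4.57°
pole (1 + j40·0.025) = 1 + j1 → |·| ≈ 1.4142, ∠ ≈ 45.00°
pole (1 + j40·0.02) = 1 + j0.8 → |·| ≈ 1.2806, ∠ ≈ 38.66°
|H| = 250 · 4.1231 · 1.0032 / (1.4142 · 1.2806) ≈ 570.99
Gain = 20 log₁₀(570.99) ≈ 55.13 dB

55.1 dB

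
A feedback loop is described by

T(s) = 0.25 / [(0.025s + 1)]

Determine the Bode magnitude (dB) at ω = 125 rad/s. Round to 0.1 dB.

-22.4 dB

At ω = 125 rad/s:
pole (1 + j125·0.025) = 1 + j3.125 → |·| ≈ 3.2811, ∠ ≈ 72.26°
|T| = 0.25 · 1 / (3.2811) ≈ 0.076194
Gain = 20 log₁₀(0.076194) ≈ -22.36 dB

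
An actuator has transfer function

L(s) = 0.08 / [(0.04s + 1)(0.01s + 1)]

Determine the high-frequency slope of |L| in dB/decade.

-40 dB/decade

Each pole contributes −20 dB/decade at high frequency; each zero contributes +20 dB/decade.
Net: 0 zero(s) − 2 pole(s) → -40 dB/decade.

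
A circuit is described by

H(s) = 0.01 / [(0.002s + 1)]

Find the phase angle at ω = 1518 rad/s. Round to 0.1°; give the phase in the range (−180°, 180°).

At ω = 1518 rad/s:
pole (1 + j1518·0.002) = 1 + j3.036 → |·| ≈ 3.1965, ∠ ≈ 71.77°
∠H = (0°) − (71.77°) = -71.77°

-71.8°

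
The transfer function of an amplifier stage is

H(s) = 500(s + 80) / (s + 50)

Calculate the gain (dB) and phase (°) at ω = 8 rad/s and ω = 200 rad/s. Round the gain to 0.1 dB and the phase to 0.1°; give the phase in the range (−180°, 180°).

ω = 8: 58.0 dB, -3.4°; ω = 200: 54.4 dB, -7.8°

At s = jω = j8:
zero (s+80): 80 + j8 → |·| = √(80²+8²) = √6464 ≈ 80.399, ∠ = arctan(8/80) ≈ 5.71°
pole (s+50): 50 + j8 → |·| = √(50²+8²) = √2564 ≈ 50.636, ∠ = arctan(8/50) ≈ 9.09°
|H| = 500 · 80.399 / 50.636 ≈ 793.89
Gain = 20 log₁₀(793.89) ≈ 58.00 dB
∠H = 5.71° − 9.09° = -3.38°

At s = jω = j200:
zero (s+80): 80 + j200 → |·| = √(80²+200²) = √46400 ≈ 215.41, ∠ = arctan(200/80) ≈ 68.20°
pole (s+50): 50 + j200 → |·| = √(50²+200²) = √42500 ≈ 206.16, ∠ = arctan(200/50) ≈ 75.96°
|H| = 500 · 215.41 / 206.16 ≈ 522.43
Gain = 20 log₁₀(522.43) ≈ 54.36 dB
∠H = 68.20° − 75.96° = -7.76°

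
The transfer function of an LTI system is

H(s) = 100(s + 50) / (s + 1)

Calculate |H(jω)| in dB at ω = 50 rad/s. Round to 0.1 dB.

43.0 dB

At s = jω = j50:
zero (s+50): 50 + j50 → |·| = √(50²+50²) = √5000 ≈ 70.711, ∠ = arctan(50/50) ≈ 45.00°
pole (s+1): 1 + j50 → |·| = √(1²+50²) = √2501 ≈ 50.01, ∠ = arctan(50/1) ≈ 88.85°
|H| = 100 · 70.711 / 50.01 ≈ 141.39
Gain = 20 log₁₀(141.39) ≈ 43.01 dB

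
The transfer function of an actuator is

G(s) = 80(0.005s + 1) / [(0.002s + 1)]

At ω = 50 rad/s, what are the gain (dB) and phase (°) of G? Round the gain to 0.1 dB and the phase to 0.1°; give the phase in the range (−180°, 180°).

At ω = 50 rad/s:
zero (1 + j50·0.005) = 1 + j0.25 → |·| ≈ 1.0308, ∠ ≈ 14.04°
pole (1 + j50·0.002) = 1 + j0.1 → |·| ≈ 1.005, ∠ ≈ 5.71°
|G| = 80 · 1.0308 / (1.005) ≈ 82.054
Gain = 20 log₁₀(82.054) ≈ 38.28 dB
∠G = (14.04°) − (5.71°) = 8.33°

38.3 dB, 8.3°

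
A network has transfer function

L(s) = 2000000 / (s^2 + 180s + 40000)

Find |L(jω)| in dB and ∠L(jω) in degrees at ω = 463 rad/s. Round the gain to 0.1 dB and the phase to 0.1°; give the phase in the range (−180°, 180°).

20.3 dB, -154.5°

At s = jω = j463:
quadratic: (j463)² + 180·j463 + 40000 = -174369 + j83340 → |·| ≈ 1.9326e+05, ∠ ≈ 154.45°
|L| = 2000000 / 1.9326e+05 ≈ 10.349
Gain = 20 log₁₀(10.349) ≈ 20.30 dB
∠L = 0.00° − 154.45° = -154.45°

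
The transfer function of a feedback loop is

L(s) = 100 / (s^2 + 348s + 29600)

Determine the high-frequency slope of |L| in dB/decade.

Each pole contributes −20 dB/decade at high frequency; each zero contributes +20 dB/decade.
Net: 0 zero(s) − 2 pole(s) → -40 dB/decade.

-40 dB/decade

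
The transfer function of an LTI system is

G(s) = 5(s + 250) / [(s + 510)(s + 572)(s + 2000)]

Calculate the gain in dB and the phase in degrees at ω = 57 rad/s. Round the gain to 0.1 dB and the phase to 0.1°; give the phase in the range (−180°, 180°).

-113.3 dB, -0.9°

At s = jω = j57:
zero (s+250): 250 + j57 → |·| = √(250²+57²) = √65749 ≈ 256.42, ∠ = arctan(57/250) ≈ 12.84°
pole (s+510): 510 + j57 → |·| = √(510²+57²) = √263349 ≈ 513.18, ∠ = arctan(57/510) ≈ 6.38°
pole (s+572): 572 + j57 → |·| = √(572²+57²) = √330433 ≈ 574.83, ∠ = arctan(57/572) ≈ 5.69°
pole (s+2000): 2000 + j57 → |·| = √(2000²+57²) = √4003249 ≈ 2000.8, ∠ = arctan(57/2000) ≈ 1.63°
|G| = 5 · 256.42 / 5.9022e+08 ≈ 2.1722e-06
Gain = 20 log₁₀(2.1722e-06) ≈ -113.26 dB
∠G = 12.84° − 13.70° = -0.86°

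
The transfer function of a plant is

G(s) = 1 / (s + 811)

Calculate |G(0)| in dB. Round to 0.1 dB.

G(0) = 1 / 811 ≈ 0.001233
20 log₁₀(0.001233) ≈ -58.18 dB

-58.2 dB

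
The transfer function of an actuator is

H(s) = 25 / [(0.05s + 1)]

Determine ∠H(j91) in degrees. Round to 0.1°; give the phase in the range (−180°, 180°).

At ω = 91 rad/s:
pole (1 + j91·0.05) = 1 + j4.55 → |·| ≈ 4.6586, ∠ ≈ 77.60°
∠H = (0°) − (77.60°) = -77.60°

-77.6°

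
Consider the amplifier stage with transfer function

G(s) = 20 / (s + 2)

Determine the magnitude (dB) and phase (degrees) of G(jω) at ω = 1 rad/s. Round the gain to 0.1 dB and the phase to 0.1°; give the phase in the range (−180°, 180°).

19.0 dB, -26.6°

At s = jω = j1:
pole (s+2): 2 + j1 → |·| = √(2²+1²) = √5 ≈ 2.2361, ∠ = arctan(1/2) ≈ 26.57°
|G| = 20 / 2.2361 ≈ 8.9441
Gain = 20 log₁₀(8.9441) ≈ 19.03 dB
∠G = 0.00° − 26.57° = -26.57°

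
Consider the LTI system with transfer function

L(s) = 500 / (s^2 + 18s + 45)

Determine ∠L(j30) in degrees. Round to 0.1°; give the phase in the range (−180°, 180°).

Substitute s = j30:
Numerator: 500 = 500 + j0
Denominator: (j30)^2 + 18(j30) + 45 = -855 + j540
|N| = √(500² + 0²) ≈ 500, ∠N ≈ 0.00°
|D| = √(855² + 540²) ≈ 1011.2, ∠D ≈ 147.72°
∠L = 0.00° − 147.72° = -147.72°

-147.7°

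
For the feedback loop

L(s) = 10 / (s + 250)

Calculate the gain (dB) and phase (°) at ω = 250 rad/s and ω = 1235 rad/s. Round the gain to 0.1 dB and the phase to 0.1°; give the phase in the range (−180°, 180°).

Substitute s = j250:
Numerator: 10 = 10 + j0
Denominator: (j250) + 250 = 250 + j250
|N| = √(10² + 0²) ≈ 10, ∠N ≈ 0.00°
|D| = √(250² + 250²) ≈ 353.55, ∠D ≈ 45.00°
|L| = 10 / 353.55 ≈ 0.028285
Gain = 20 log₁₀(0.028285) ≈ -30.97 dB
∠L = 0.00° − 45.00° = -45.00°

Substitute s = j1235:
Numerator: 10 = 10 + j0
Denominator: (j1235) + 250 = 250 + j1235
|N| = √(10² + 0²) ≈ 10, ∠N ≈ 0.00°
|D| = √(250² + 1235²) ≈ 1260, ∠D ≈ 78.56°
|L| = 10 / 1260 ≈ 0.0079365
Gain = 20 log₁₀(0.0079365) ≈ -42.01 dB
∠L = 0.00° − 78.56° = -78.56°

ω = 250: -31.0 dB, -45.0°; ω = 1235: -42.0 dB, -78.6°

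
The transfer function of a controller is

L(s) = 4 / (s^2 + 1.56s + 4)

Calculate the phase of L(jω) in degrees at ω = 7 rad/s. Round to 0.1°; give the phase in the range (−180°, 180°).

At s = jω = j7:
quadratic: (j7)² + 1.56·j7 + 4 = -45 + j10.92 → |·| ≈ 46.306, ∠ ≈ 166.36°
∠L = 0.00° − 166.36° = -166.36°

-166.4°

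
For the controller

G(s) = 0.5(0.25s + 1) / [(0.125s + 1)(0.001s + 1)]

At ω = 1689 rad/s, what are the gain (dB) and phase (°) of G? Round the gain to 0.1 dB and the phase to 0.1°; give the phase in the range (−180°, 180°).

At ω = 1689 rad/s:
zero (1 + j1689·0.25) = 1 + j422.25 → |·| ≈ 422.25, ∠ ≈ 89.86°
pole (1 + j1689·0.125) = 1 + j211.125 → |·| ≈ 211.13, ∠ ≈ 89.73°
pole (1 + j1689·0.001) = 1 + j1.689 → |·| ≈ 1.9628, ∠ ≈ 59.37°
|G| = 0.5 · 422.25 / (211.13 · 1.9628) ≈ 0.50946
Gain = 20 log₁₀(0.50946) ≈ -5.86 dB
∠G = (89.86°) − (89.73° + 59.37°) = -59.24°

-5.9 dB, -59.2°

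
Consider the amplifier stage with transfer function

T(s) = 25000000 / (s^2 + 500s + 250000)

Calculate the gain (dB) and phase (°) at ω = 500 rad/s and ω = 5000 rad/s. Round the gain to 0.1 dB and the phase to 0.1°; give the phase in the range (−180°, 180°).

At s = jω = j500:
quadratic: (j500)² + 500·j500 + 250000 = 0 + j250000 → |·| ≈ 2.5e+05, ∠ ≈ 90.00°
|T| = 25000000 / 2.5e+05 ≈ 100
Gain = 20 log₁₀(100) ≈ 40.00 dB
∠T = 0.00° − 90.00° = -90.00°

At s = jω = j5000:
quadratic: (j5000)² + 500·j5000 + 250000 = -24750000 + j2500000 → |·| ≈ 2.4876e+07, ∠ ≈ 174.23°
|T| = 25000000 / 2.4876e+07 ≈ 1.005
Gain = 20 log₁₀(1.005) ≈ 0.04 dB
∠T = 0.00° − 174.23° = -174.23°

ω = 500: 40.0 dB, -90.0°; ω = 5000: 0.0 dB, -174.2°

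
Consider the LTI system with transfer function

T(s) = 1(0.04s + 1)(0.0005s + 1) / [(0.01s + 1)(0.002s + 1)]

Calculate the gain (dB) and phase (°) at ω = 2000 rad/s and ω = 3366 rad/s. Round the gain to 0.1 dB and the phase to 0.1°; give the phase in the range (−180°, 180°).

At ω = 2000 rad/s:
zero (1 + j2000·0.04) = 1 + j80 → |·| ≈ 80.006, ∠ ≈ 89.28°
zero (1 + j2000·0.0005) = 1 + j1 → |·| ≈ 1.4142, ∠ ≈ 45.00°
pole (1 + j2000·0.01) = 1 + j20 → |·| ≈ 20.025, ∠ ≈ 87.14°
pole (1 + j2000·0.002) = 1 + j4 → |·| ≈ 4.1231, ∠ ≈ 75.96°
|T| = 1 · 80.006 · 1.4142 / (20.025 · 4.1231) ≈ 1.3704
Gain = 20 log₁₀(1.3704) ≈ 2.74 dB
∠T = (89.28° + 45.00°) − (87.14° + 75.96°) = -28.82°

At ω = 3366 rad/s:
zero (1 + j3366·0.04) = 1 + j134.64 → |·| ≈ 134.64, ∠ ≈ 89.57°
zero (1 + j3366·0.0005) = 1 + j1.683 → |·| ≈ 1.9577, ∠ ≈ 59.28°
pole (1 + j3366·0.01) = 1 + j33.66 → |·| ≈ 33.675, ∠ ≈ 88.30°
pole (1 + j3366·0.002) = 1 + j6.732 → |·| ≈ 6.8059, ∠ ≈ 81.55°
|T| = 1 · 134.64 · 1.9577 / (33.675 · 6.8059) ≈ 1.1501
Gain = 20 log₁₀(1.1501) ≈ 1.21 dB
∠T = (89.57° + 59.28°) − (88.30° + 81.55°) = -21.00°

ω = 2000: 2.7 dB, -28.8°; ω = 3366: 1.2 dB, -21.0°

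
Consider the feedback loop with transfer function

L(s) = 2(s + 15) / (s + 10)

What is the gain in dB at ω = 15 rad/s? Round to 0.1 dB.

7.4 dB

At s = jω = j15:
zero (s+15): 15 + j15 → |·| = √(15²+15²) = √450 ≈ 21.213, ∠ = arctan(15/15) ≈ 45.00°
pole (s+10): 10 + j15 → |·| = √(10²+15²) = √325 ≈ 18.028, ∠ = arctan(15/10) ≈ 56.31°
|L| = 2 · 21.213 / 18.028 ≈ 2.3533
Gain = 20 log₁₀(2.3533) ≈ 7.43 dB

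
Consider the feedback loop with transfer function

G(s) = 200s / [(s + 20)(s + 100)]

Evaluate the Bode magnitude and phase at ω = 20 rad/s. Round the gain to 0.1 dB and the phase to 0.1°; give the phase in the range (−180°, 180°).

At s = jω = j20:
zero at origin: s = j20 → |·| = 20, ∠ = 90.00°
pole (s+20): 20 + j20 → |·| = √(20²+20²) = √800 ≈ 28.284, ∠ = arctan(20/20) ≈ 45.00°
pole (s+100): 100 + j20 → |·| = √(100²+20²) = √10400 ≈ 101.98, ∠ = arctan(20/100) ≈ 11.31°
|G| = 200 · 20 / 2884.4 ≈ 1.3868
Gain = 20 log₁₀(1.3868) ≈ 2.84 dB
∠G = 90.00° − 56.31° = 33.69°

2.8 dB, 33.7°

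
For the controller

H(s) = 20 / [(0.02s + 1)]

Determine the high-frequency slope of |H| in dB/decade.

-20 dB/decade

Each pole contributes −20 dB/decade at high frequency; each zero contributes +20 dB/decade.
Net: 0 zero(s) − 1 pole(s) → -20 dB/decade.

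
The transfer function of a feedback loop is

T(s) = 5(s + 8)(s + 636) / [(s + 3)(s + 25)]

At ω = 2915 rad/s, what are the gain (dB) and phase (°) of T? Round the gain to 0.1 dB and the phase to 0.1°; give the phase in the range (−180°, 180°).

14.2 dB, -11.9°

At s = jω = j2915:
zero (s+8): 8 + j2915 → |·| = √(8²+2915²) = √8497289 ≈ 2915, ∠ = arctan(2915/8) ≈ 89.84°
zero (s+636): 636 + j2915 → |·| = √(636²+2915²) = √8901721 ≈ 2983.6, ∠ = arctan(2915/636) ≈ 77.69°
pole (s+3): 3 + j2915 → |·| = √(3²+2915²) = √8497234 ≈ 2915, ∠ = arctan(2915/3) ≈ 89.94°
pole (s+25): 25 + j2915 → |·| = √(25²+2915²) = √8497850 ≈ 2915.1, ∠ = arctan(2915/25) ≈ 89.51°
|T| = 5 · 8.6972e+06 / 8.4975e+06 ≈ 5.1175
Gain = 20 log₁₀(5.1175) ≈ 14.18 dB
∠T = 167.53° − 179.45° = -11.92°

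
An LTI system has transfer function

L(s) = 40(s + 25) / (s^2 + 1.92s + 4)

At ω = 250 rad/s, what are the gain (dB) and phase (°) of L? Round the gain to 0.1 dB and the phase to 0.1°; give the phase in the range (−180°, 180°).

At s = jω = j250:
zero (s+25): 25 + j250 → |·| = √(25²+250²) = √63125 ≈ 251.25, ∠ = arctan(250/25) ≈ 84.29°
quadratic: (j250)² + 1.92·j250 + 4 = -62496 + j480 → |·| ≈ 62498, ∠ ≈ 179.56°
|L| = 40 · 251.25 / 62498 ≈ 0.16081
Gain = 20 log₁₀(0.16081) ≈ -15.87 dB
∠L = 84.29° − 179.56° = -95.27°

-15.9 dB, -95.3°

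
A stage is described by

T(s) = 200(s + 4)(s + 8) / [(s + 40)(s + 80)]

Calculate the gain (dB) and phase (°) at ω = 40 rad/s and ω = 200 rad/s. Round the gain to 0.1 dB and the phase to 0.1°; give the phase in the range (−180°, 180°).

ω = 40: 36.2 dB, 91.4°; ω = 200: 45.2 dB, 29.7°

At s = jω = j40:
zero (s+4): 4 + j40 → |·| = √(4²+40²) = √1616 ≈ 40.2, ∠ = arctan(40/4) ≈ 84.29°
zero (s+8): 8 + j40 → |·| = √(8²+40²) = √1664 ≈ 40.792, ∠ = arctan(40/8) ≈ 78.69°
pole (s+40): 40 + j40 → |·| = √(40²+40²) = √3200 ≈ 56.569, ∠ = arctan(40/40) ≈ 45.00°
pole (s+80): 80 + j40 → |·| = √(80²+40²) = √8000 ≈ 89.443, ∠ = arctan(40/80) ≈ 26.57°
|T| = 200 · 1639.8 / 5059.7 ≈ 64.818
Gain = 20 log₁₀(64.818) ≈ 36.23 dB
∠T = 162.98° − 71.57° = 91.41°

At s = jω = j200:
zero (s+4): 4 + j200 → |·| = √(4²+200²) = √40016 ≈ 200.04, ∠ = arctan(200/4) ≈ 88.85°
zero (s+8): 8 + j200 → |·| = √(8²+200²) = √40064 ≈ 200.16, ∠ = arctan(200/8) ≈ 87.71°
pole (s+40): 40 + j200 → |·| = √(40²+200²) = √41600 ≈ 203.96, ∠ = arctan(200/40) ≈ 78.69°
pole (s+80): 80 + j200 → |·| = √(80²+200²) = √46400 ≈ 215.41, ∠ = arctan(200/80) ≈ 68.20°
|T| = 200 · 40040 / 43935 ≈ 182.27
Gain = 20 log₁₀(182.27) ≈ 45.21 dB
∠T = 176.56° − 146.89° = 29.67°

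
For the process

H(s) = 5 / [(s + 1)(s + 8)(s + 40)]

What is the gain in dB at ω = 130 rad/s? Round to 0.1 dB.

At s = jω = j130:
pole (s+1): 1 + j130 → |·| = √(1²+130²) = √16901 ≈ 130, ∠ = arctan(130/1) ≈ 89.56°
pole (s+8): 8 + j130 → |·| = √(8²+130²) = √16964 ≈ 130.25, ∠ = arctan(130/8) ≈ 86.48°
pole (s+40): 40 + j130 → |·| = √(40²+130²) = √18500 ≈ 136.01, ∠ = arctan(130/40) ≈ 72.90°
|H| = 5 / 2.303e+06 ≈ 2.1711e-06
Gain = 20 log₁₀(2.1711e-06) ≈ -113.27 dB

-113.3 dB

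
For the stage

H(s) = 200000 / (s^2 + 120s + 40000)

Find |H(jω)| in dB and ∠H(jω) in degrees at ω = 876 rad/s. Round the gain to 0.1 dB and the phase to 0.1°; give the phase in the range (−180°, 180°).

-11.3 dB, -171.8°

At s = jω = j876:
quadratic: (j876)² + 120·j876 + 40000 = -727376 + j105120 → |·| ≈ 7.3493e+05, ∠ ≈ 171.78°
|H| = 200000 / 7.3493e+05 ≈ 0.27213
Gain = 20 log₁₀(0.27213) ≈ -11.30 dB
∠H = 0.00° − 171.78° = -171.78°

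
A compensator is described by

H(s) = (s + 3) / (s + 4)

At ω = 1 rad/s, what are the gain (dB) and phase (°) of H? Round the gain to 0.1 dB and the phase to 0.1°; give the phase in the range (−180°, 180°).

At s = jω = j1:
zero (s+3): 3 + j1 → |·| = √(3²+1²) = √10 ≈ 3.1623, ∠ = arctan(1/3) ≈ 18.43°
pole (s+4): 4 + j1 → |·| = √(4²+1²) = √17 ≈ 4.1231, ∠ = arctan(1/4) ≈ 14.04°
|H| = 1 · 3.1623 / 4.1231 ≈ 0.76697
Gain = 20 log₁₀(0.76697) ≈ -2.30 dB
∠H = 18.43° − 14.04° = 4.39°

-2.3 dB, 4.4°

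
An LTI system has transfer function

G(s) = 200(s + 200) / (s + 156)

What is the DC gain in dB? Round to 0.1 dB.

G(0) = 200·200 / (156) ≈ 256.41
20 log₁₀(256.41) ≈ 48.18 dB

48.2 dB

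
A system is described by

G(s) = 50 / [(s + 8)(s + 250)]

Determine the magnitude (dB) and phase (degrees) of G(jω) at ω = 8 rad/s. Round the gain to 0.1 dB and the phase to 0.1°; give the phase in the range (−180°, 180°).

At s = jω = j8:
pole (s+8): 8 + j8 → |·| = √(8²+8²) = √128 ≈ 11.314, ∠ = arctan(8/8) ≈ 45.00°
pole (s+250): 250 + j8 → |·| = √(250²+8²) = √62564 ≈ 250.13, ∠ = arctan(8/250) ≈ 1.83°
|G| = 50 / 2830 ≈ 0.017668
Gain = 20 log₁₀(0.017668) ≈ -35.06 dB
∠G = 0.00° − 46.83° = -46.83°

-35.1 dB, -46.8°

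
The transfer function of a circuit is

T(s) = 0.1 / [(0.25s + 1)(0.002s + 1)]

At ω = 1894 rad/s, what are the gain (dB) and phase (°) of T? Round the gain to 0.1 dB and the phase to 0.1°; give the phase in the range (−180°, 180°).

At ω = 1894 rad/s:
pole (1 + j1894·0.25) = 1 + j473.5 → |·| ≈ 473.5, ∠ ≈ 89.88°
pole (1 + j1894·0.002) = 1 + j3.788 → |·| ≈ 3.9178, ∠ ≈ 75.21°
|T| = 0.1 · 1 / (473.5 · 3.9178) ≈ 5.3906e-05
Gain = 20 log₁₀(5.3906e-05) ≈ -85.37 dB
∠T = (0°) − (89.88° + 75.21°) = -165.09°

-85.4 dB, -165.1°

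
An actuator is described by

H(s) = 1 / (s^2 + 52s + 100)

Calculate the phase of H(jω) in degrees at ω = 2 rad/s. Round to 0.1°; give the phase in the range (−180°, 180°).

-47.3°

Substitute s = j2:
Numerator: 1 = 1 + j0
Denominator: (j2)^2 + 52(j2) + 100 = 96 + j104
|N| = √(1² + 0²) ≈ 1, ∠N ≈ 0.00°
|D| = √(96² + 104²) ≈ 141.53, ∠D ≈ 47.29°
∠H = 0.00° − 47.29° = -47.29°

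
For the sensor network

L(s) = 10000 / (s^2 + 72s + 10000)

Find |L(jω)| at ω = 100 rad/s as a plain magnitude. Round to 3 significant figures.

1.39

At s = jω = j100:
quadratic: (j100)² + 72·j100 + 10000 = 0 + j7200 → |·| ≈ 7200, ∠ ≈ 90.00°
|L| = 10000 / 7200 ≈ 1.3889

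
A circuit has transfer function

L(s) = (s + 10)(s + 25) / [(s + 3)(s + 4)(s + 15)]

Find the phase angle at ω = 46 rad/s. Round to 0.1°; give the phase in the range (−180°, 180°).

At s = jω = j46:
zero (s+10): 10 + j46 → |·| = √(10²+46²) = √2216 ≈ 47.074, ∠ = arctan(46/10) ≈ 77.74°
zero (s+25): 25 + j46 → |·| = √(25²+46²) = √2741 ≈ 52.355, ∠ = arctan(46/25) ≈ 61.48°
pole (s+3): 3 + j46 → |·| = √(3²+46²) = √2125 ≈ 46.098, ∠ = arctan(46/3) ≈ 86.27°
pole (s+4): 4 + j46 → |·| = √(4²+46²) = √2132 ≈ 46.174, ∠ = arctan(46/4) ≈ 85.03°
pole (s+15): 15 + j46 → |·| = √(15²+46²) = √2341 ≈ 48.384, ∠ = arctan(46/15) ≈ 71.94°
∠L = 139.22° − 243.24° = -104.02°

-104.0°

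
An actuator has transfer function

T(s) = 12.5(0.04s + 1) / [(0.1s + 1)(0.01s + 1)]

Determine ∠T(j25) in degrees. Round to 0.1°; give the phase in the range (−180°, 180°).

-37.2°

At ω = 25 rad/s:
zero (1 + j25·0.04) = 1 + j1 → |·| ≈ 1.4142, ∠ ≈ 45.00°
pole (1 + j25·0.1) = 1 + j2.5 → |·| ≈ 2.6926, ∠ ≈ 68.20°
pole (1 + j25·0.01) = 1 + j0.25 → |·| ≈ 1.0308, ∠ ≈ 14.04°
∠T = (45.00°) − (68.20° + 14.04°) = -37.24°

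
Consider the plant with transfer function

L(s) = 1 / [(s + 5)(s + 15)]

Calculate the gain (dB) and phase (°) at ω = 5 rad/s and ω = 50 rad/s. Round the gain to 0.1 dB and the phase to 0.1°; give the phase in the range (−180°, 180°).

At s = jω = j5:
pole (s+5): 5 + j5 → |·| = √(5²+5²) = √50 ≈ 7.0711, ∠ = arctan(5/5) ≈ 45.00°
pole (s+15): 15 + j5 → |·| = √(15²+5²) = √250 ≈ 15.811, ∠ = arctan(5/15) ≈ 18.43°
|L| = 1 / 111.8 ≈ 0.0089445
Gain = 20 log₁₀(0.0089445) ≈ -40.97 dB
∠L = 0.00° − 63.43° = -63.43°

At s = jω = j50:
pole (s+5): 5 + j50 → |·| = √(5²+50²) = √2525 ≈ 50.249, ∠ = arctan(50/5) ≈ 84.29°
pole (s+15): 15 + j50 → |·| = √(15²+50²) = √2725 ≈ 52.202, ∠ = arctan(50/15) ≈ 73.30°
|L| = 1 / 2623.1 ≈ 0.00038123
Gain = 20 log₁₀(0.00038123) ≈ -68.38 dB
∠L = 0.00° − 157.59° = -157.59°

ω = 5: -41.0 dB, -63.4°; ω = 50: -68.4 dB, -157.6°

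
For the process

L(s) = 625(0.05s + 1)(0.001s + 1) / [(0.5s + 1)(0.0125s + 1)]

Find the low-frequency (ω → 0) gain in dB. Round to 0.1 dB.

55.9 dB

L(0) = 625 · 1 / 1 = 625
20 log₁₀(625) ≈ 55.92 dB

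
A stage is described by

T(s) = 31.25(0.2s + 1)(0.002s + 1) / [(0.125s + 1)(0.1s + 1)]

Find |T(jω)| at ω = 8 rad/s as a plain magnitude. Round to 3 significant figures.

32.6

At ω = 8 rad/s:
zero (1 + j8·0.2) = 1 + j1.6 → |·| ≈ 1.8868, ∠ ≈ 57.99°
zero (1 + j8·0.002) = 1 + j0.016 → |·| ≈ 1.0001, ∠ ≈ 0.92°
pole (1 + j8·0.125) = 1 + j1 → |·| ≈ 1.4142, ∠ ≈ 45.00°
pole (1 + j8·0.1) = 1 + j0.8 → |·| ≈ 1.2806, ∠ ≈ 38.66°
|T| = 31.25 · 1.8868 · 1.0001 / (1.4142 · 1.2806) ≈ 32.561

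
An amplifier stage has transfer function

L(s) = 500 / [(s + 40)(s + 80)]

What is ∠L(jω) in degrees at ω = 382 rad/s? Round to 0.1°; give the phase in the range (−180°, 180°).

-162.2°

At s = jω = j382:
pole (s+40): 40 + j382 → |·| = √(40²+382²) = √147524 ≈ 384.09, ∠ = arctan(382/40) ≈ 84.02°
pole (s+80): 80 + j382 → |·| = √(80²+382²) = √152324 ≈ 390.29, ∠ = arctan(382/80) ≈ 78.17°
∠L = 0.00° − 162.19° = -162.19°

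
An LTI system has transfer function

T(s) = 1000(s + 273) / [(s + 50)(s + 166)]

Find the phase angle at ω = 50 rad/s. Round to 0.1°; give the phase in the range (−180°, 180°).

-51.4°

At s = jω = j50:
zero (s+273): 273 + j50 → |·| = √(273²+50²) = √77029 ≈ 277.54, ∠ = arctan(50/273) ≈ 10.38°
pole (s+50): 50 + j50 → |·| = √(50²+50²) = √5000 ≈ 70.711, ∠ = arctan(50/50) ≈ 45.00°
pole (s+166): 166 + j50 → |·| = √(166²+50²) = √30056 ≈ 173.37, ∠ = arctan(50/166) ≈ 16.76°
∠T = 10.38° − 61.76° = -51.38°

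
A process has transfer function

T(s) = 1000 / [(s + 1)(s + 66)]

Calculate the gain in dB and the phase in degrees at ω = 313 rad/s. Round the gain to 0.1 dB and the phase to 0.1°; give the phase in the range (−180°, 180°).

At s = jω = j313:
pole (s+1): 1 + j313 → |·| = √(1²+313²) = √97970 ≈ 313, ∠ = arctan(313/1) ≈ 89.82°
pole (s+66): 66 + j313 → |·| = √(66²+313²) = √102325 ≈ 319.88, ∠ = arctan(313/66) ≈ 78.09°
|T| = 1000 / 1.0012e+05 ≈ 0.009988
Gain = 20 log₁₀(0.009988) ≈ -40.01 dB
∠T = 0.00° − 167.91° = -167.91°

-40.0 dB, -167.9°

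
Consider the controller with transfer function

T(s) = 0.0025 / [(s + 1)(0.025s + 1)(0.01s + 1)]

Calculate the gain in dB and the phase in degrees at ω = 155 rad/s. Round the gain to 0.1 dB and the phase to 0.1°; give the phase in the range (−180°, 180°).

At ω = 155 rad/s:
pole (1 + j155·1) = 1 + j155 → |·| ≈ 155, ∠ ≈ 89.63°
pole (1 + j155·0.025) = 1 + j3.875 → |·| ≈ 4.002, ∠ ≈ 75.53°
pole (1 + j155·0.01) = 1 + j1.55 → |·| ≈ 1.8446, ∠ ≈ 57.17°
|T| = 0.0025 · 1 / (155 · 4.002 · 1.8446) ≈ 2.1849e-06
Gain = 20 log₁₀(2.1849e-06) ≈ -113.21 dB
∠T = (0°) − (89.63° + 75.53° + 57.17°) = -222.33° ≡ 137.67° (principal value)

-113.2 dB, 137.7°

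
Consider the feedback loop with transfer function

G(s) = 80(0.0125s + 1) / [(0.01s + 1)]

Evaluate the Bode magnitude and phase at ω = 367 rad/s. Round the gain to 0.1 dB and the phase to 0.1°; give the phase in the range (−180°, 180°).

39.9 dB, 2.9°

At ω = 367 rad/s:
zero (1 + j367·0.0125) = 1 + j4.5875 → |·| ≈ 4.6952, ∠ ≈ 77.70°
pole (1 + j367·0.01) = 1 + j3.67 → |·| ≈ 3.8038, ∠ ≈ 74.76°
|G| = 80 · 4.6952 / (3.8038) ≈ 98.748
Gain = 20 log₁₀(98.748) ≈ 39.89 dB
∠G = (77.70°) − (74.76°) = 2.94°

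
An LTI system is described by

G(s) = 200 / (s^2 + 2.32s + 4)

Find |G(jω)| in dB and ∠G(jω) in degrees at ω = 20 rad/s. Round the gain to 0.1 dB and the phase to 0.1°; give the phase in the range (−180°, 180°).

-6.0 dB, -173.3°

At s = jω = j20:
quadratic: (j20)² + 2.32·j20 + 4 = -396 + j46.4 → |·| ≈ 398.71, ∠ ≈ 173.32°
|G| = 200 / 398.71 ≈ 0.50162
Gain = 20 log₁₀(0.50162) ≈ -5.99 dB
∠G = 0.00° − 173.32° = -173.32°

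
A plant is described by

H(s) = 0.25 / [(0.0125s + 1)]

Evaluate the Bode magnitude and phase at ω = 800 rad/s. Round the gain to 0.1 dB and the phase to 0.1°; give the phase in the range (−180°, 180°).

-32.1 dB, -84.3°

At ω = 800 rad/s:
pole (1 + j800·0.0125) = 1 + j10 → |·| ≈ 10.05, ∠ ≈ 84.29°
|H| = 0.25 · 1 / (10.05) ≈ 0.024876
Gain = 20 log₁₀(0.024876) ≈ -32.08 dB
∠H = (0°) − (84.29°) = -84.29°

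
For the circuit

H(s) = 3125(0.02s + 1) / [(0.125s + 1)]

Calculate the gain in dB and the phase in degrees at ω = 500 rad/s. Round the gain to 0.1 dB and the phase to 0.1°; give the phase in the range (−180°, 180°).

54.0 dB, -4.8°

At ω = 500 rad/s:
zero (1 + j500·0.02) = 1 + j10 → |·| ≈ 10.05, ∠ ≈ 84.29°
pole (1 + j500·0.125) = 1 + j62.5 → |·| ≈ 62.508, ∠ ≈ 89.08°
|H| = 3125 · 10.05 / (62.508) ≈ 502.44
Gain = 20 log₁₀(502.44) ≈ 54.02 dB
∠H = (84.29°) − (89.08°) = -4.79°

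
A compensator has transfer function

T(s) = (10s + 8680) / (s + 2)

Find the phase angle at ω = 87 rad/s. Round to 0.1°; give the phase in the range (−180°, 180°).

-83.0°

Substitute s = j87:
Numerator: 10(j87) + 8680 = 8680 + j870
Denominator: (j87) + 2 = 2 + j87
|N| = √(8680² + 870²) ≈ 8723.5, ∠N ≈ 5.72°
|D| = √(2² + 87²) ≈ 87.023, ∠D ≈ 88.68°
∠T = 5.72° − 88.68° = -82.96°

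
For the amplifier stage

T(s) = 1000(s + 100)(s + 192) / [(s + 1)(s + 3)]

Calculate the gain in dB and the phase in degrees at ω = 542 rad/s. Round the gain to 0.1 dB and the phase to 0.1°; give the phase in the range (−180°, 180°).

60.7 dB, -29.5°

At s = jω = j542:
zero (s+100): 100 + j542 → |·| = √(100²+542²) = √303764 ≈ 551.15, ∠ = arctan(542/100) ≈ 79.55°
zero (s+192): 192 + j542 → |·| = √(192²+542²) = √330628 ≈ 575, ∠ = arctan(542/192) ≈ 70.49°
pole (s+1): 1 + j542 → |·| = √(1²+542²) = √293765 ≈ 542, ∠ = arctan(542/1) ≈ 89.89°
pole (s+3): 3 + j542 → |·| = √(3²+542²) = √293773 ≈ 542.01, ∠ = arctan(542/3) ≈ 89.68°
|T| = 1000 · 3.1691e+05 / 2.9377e+05 ≈ 1078.8
Gain = 20 log₁₀(1078.8) ≈ 60.66 dB
∠T = 150.04° − 179.57° = -29.53°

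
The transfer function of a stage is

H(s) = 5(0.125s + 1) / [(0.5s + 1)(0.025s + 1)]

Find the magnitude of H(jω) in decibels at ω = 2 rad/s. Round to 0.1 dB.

11.2 dB

At ω = 2 rad/s:
zero (1 + j2·0.125) = 1 + j0.25 → |·| ≈ 1.0308, ∠ ≈ 14.04°
pole (1 + j2·0.5) = 1 + j1 → |·| ≈ 1.4142, ∠ ≈ 45.00°
pole (1 + j2·0.025) = 1 + j0.05 → |·| ≈ 1.0012, ∠ ≈ 2.86°
|H| = 5 · 1.0308 / (1.4142 · 1.0012) ≈ 3.6401
Gain = 20 log₁₀(3.6401) ≈ 11.22 dB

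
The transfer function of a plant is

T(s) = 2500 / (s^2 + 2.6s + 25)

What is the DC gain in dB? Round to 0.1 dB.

T(0) = 2500 / 25 = 100
20 log₁₀(100) ≈ 40.00 dB

40.0 dB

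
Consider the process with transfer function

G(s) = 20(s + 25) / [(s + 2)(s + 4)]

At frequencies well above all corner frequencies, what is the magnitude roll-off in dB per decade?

Each pole contributes −20 dB/decade at high frequency; each zero contributes +20 dB/decade.
Net: 1 zero(s) − 2 pole(s) → -20 dB/decade.

-20 dB/decade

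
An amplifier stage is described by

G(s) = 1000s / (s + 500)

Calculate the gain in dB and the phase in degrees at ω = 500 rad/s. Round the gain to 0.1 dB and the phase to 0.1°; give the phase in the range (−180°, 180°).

57.0 dB, 45.0°

At s = jω = j500:
zero at origin: s = j500 → |·| = 500, ∠ = 90.00°
pole (s+500): 500 + j500 → |·| = √(500²+500²) = √500000 ≈ 707.11, ∠ = arctan(500/500) ≈ 45.00°
|G| = 1000 · 500 / 707.11 ≈ 707.1
Gain = 20 log₁₀(707.1) ≈ 56.99 dB
∠G = 90.00° − 45.00° = 45.00°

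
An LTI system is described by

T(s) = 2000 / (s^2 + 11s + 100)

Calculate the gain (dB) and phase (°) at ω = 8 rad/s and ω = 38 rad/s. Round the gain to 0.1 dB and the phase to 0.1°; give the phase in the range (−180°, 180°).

ω = 8: 26.5 dB, -67.8°; ω = 38: 3.1 dB, -162.7°

At s = jω = j8:
quadratic: (j8)² + 11·j8 + 100 = 36 + j88 → |·| ≈ 95.079, ∠ ≈ 67.75°
|T| = 2000 / 95.079 ≈ 21.035
Gain = 20 log₁₀(21.035) ≈ 26.46 dB
∠T = 0.00° − 67.75° = -67.75°

At s = jω = j38:
quadratic: (j38)² + 11·j38 + 100 = -1344 + j418 → |·| ≈ 1407.5, ∠ ≈ 162.72°
|T| = 2000 / 1407.5 ≈ 1.421
Gain = 20 log₁₀(1.421) ≈ 3.05 dB
∠T = 0.00° − 162.72° = -162.72°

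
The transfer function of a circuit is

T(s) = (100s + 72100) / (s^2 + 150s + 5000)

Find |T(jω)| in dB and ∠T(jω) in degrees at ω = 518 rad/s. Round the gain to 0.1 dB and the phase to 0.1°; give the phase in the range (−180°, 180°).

Substitute s = j518:
Numerator: 100(j518) + 72100 = 72100 + j51800
Denominator: (j518)^2 + 150(j518) + 5000 = -263324 + j77700
|N| = √(72100² + 51800²) ≈ 88779, ∠N ≈ 35.70°
|D| = √(263324² + 77700²) ≈ 2.7455e+05, ∠D ≈ 163.56°
|T| = 88779 / 2.7455e+05 ≈ 0.32336
Gain = 20 log₁₀(0.32336) ≈ -9.81 dB
∠T = 35.70° − 163.56° = -127.86°

-9.8 dB, -127.9°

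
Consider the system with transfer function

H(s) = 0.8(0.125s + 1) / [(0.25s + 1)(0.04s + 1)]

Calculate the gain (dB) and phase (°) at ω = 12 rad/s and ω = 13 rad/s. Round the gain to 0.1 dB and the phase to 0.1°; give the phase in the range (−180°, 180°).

At ω = 12 rad/s:
zero (1 + j12·0.125) = 1 + j1.5 → |·| ≈ 1.8028, ∠ ≈ 56.31°
pole (1 + j12·0.25) = 1 + j3 → |·| ≈ 3.1623, ∠ ≈ 71.57°
pole (1 + j12·0.04) = 1 + j0.48 → |·| ≈ 1.1092, ∠ ≈ 25.64°
|H| = 0.8 · 1.8028 / (3.1623 · 1.1092) ≈ 0.41117
Gain = 20 log₁₀(0.41117) ≈ -7.72 dB
∠H = (56.31°) − (71.57° + 25.64°) = -40.90°

At ω = 13 rad/s:
zero (1 + j13·0.125) = 1 + j1.625 → |·| ≈ 1.908, ∠ ≈ 58.39°
pole (1 + j13·0.25) = 1 + j3.25 → |·| ≈ 3.4004, ∠ ≈ 72.90°
pole (1 + j13·0.04) = 1 + j0.52 → |·| ≈ 1.1271, ∠ ≈ 27.47°
|H| = 0.8 · 1.908 / (3.4004 · 1.1271) ≈ 0.39827
Gain = 20 log₁₀(0.39827) ≈ -8.00 dB
∠H = (58.39°) − (72.90° + 27.47°) = -41.98°

ω = 12: -7.7 dB, -40.9°; ω = 13: -8.0 dB, -42.0°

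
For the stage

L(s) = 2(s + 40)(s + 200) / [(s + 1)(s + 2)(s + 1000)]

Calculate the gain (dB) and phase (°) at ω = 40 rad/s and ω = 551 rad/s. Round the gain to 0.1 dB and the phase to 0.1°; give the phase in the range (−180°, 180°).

At s = jω = j40:
zero (s+40): 40 + j40 → |·| = √(40²+40²) = √3200 ≈ 56.569, ∠ = arctan(40/40) ≈ 45.00°
zero (s+200): 200 + j40 → |·| = √(200²+40²) = √41600 ≈ 203.96, ∠ = arctan(40/200) ≈ 11.31°
pole (s+1): 1 + j40 → |·| = √(1²+40²) = √1601 ≈ 40.012, ∠ = arctan(40/1) ≈ 88.57°
pole (s+2): 2 + j40 → |·| = √(2²+40²) = √1604 ≈ 40.05, ∠ = arctan(40/2) ≈ 87.14°
pole (s+1000): 1000 + j40 → |·| = √(1000²+40²) = √1001600 ≈ 1000.8, ∠ = arctan(40/1000) ≈ 2.29°
|L| = 2 · 11538 / 1.6038e+06 ≈ 0.014388
Gain = 20 log₁₀(0.014388) ≈ -36.84 dB
∠L = 56.31° − 178.00° = -121.69°

At s = jω = j551:
zero (s+40): 40 + j551 → |·| = √(40²+551²) = √305201 ≈ 552.45, ∠ = arctan(551/40) ≈ 85.85°
zero (s+200): 200 + j551 → |·| = √(200²+551²) = √343601 ≈ 586.17, ∠ = arctan(551/200) ≈ 70.05°
pole (s+1): 1 + j551 → |·| = √(1²+551²) = √303602 ≈ 551, ∠ = arctan(551/1) ≈ 89.90°
pole (s+2): 2 + j551 → |·| = √(2²+551²) = √303605 ≈ 551, ∠ = arctan(551/2) ≈ 89.79°
pole (s+1000): 1000 + j551 → |·| = √(1000²+551²) = √1303601 ≈ 1141.8, ∠ = arctan(551/1000) ≈ 28.85°
|L| = 2 · 3.2383e+05 / 3.4665e+08 ≈ 0.0018683
Gain = 20 log₁₀(0.0018683) ≈ -54.57 dB
∠L = 155.90° − 208.54° = -52.64°

ω = 40: -36.8 dB, -121.7°; ω = 551: -54.6 dB, -52.6°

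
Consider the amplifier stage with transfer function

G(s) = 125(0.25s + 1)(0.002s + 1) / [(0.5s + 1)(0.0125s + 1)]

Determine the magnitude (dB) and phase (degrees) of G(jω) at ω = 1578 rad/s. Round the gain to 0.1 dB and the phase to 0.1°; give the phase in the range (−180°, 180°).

At ω = 1578 rad/s:
zero (1 + j1578·0.25) = 1 + j394.5 → |·| ≈ 394.5, ∠ ≈ 89.85°
zero (1 + j1578·0.002) = 1 + j3.156 → |·| ≈ 3.3106, ∠ ≈ 72.42°
pole (1 + j1578·0.5) = 1 + j789 → |·| ≈ 789, ∠ ≈ 89.93°
pole (1 + j1578·0.0125) = 1 + j19.725 → |·| ≈ 19.75, ∠ ≈ 87.10°
|G| = 125 · 394.5 · 3.3106 / (789 · 19.75) ≈ 10.477
Gain = 20 log₁₀(10.477) ≈ 20.40 dB
∠G = (89.85° + 72.42°) − (89.93° + 87.10°) = -14.76°

20.4 dB, -14.8°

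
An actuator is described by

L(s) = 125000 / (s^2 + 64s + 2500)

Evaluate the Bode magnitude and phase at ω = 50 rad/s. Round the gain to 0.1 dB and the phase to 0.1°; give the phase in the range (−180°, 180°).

31.8 dB, -90.0°

At s = jω = j50:
quadratic: (j50)² + 64·j50 + 2500 = 0 + j3200 → |·| ≈ 3200, ∠ ≈ 90.00°
|L| = 125000 / 3200 ≈ 39.062
Gain = 20 log₁₀(39.062) ≈ 31.84 dB
∠L = 0.00° − 90.00° = -90.00°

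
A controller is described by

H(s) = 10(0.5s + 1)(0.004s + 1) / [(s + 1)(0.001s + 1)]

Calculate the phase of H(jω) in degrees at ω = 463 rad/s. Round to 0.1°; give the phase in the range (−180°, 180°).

36.7°

At ω = 463 rad/s:
zero (1 + j463·0.5) = 1 + j231.5 → |·| ≈ 231.5, ∠ ≈ 89.75°
zero (1 + j463·0.004) = 1 + j1.852 → |·| ≈ 2.1047, ∠ ≈ 61.63°
pole (1 + j463·1) = 1 + j463 → |·| ≈ 463, ∠ ≈ 89.88°
pole (1 + j463·0.001) = 1 + j0.463 → |·| ≈ 1.102, ∠ ≈ 24.84°
∠H = (89.75° + 61.63°) − (89.88° + 24.84°) = 36.66°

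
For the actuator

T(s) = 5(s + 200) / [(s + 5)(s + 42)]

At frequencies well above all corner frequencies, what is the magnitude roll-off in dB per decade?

Each pole contributes −20 dB/decade at high frequency; each zero contributes +20 dB/decade.
Net: 1 zero(s) − 2 pole(s) → -20 dB/decade.

-20 dB/decade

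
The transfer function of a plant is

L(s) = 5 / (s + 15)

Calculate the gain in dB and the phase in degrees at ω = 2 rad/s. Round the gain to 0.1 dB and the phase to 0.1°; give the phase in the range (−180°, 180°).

-9.6 dB, -7.6°

Substitute s = j2:
Numerator: 5 = 5 + j0
Denominator: (j2) + 15 = 15 + j2
|N| = √(5² + 0²) ≈ 5, ∠N ≈ 0.00°
|D| = √(15² + 2²) ≈ 15.133, ∠D ≈ 7.59°
|L| = 5 / 15.133 ≈ 0.3304
Gain = 20 log₁₀(0.3304) ≈ -9.62 dB
∠L = 0.00° − 7.59° = -7.59°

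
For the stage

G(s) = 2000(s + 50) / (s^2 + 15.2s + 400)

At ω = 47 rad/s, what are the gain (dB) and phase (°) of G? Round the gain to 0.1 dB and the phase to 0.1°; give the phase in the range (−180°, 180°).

At s = jω = j47:
zero (s+50): 50 + j47 → |·| = √(50²+47²) = √4709 ≈ 68.622, ∠ = arctan(47/50) ≈ 43.23°
quadratic: (j47)² + 15.2·j47 + 400 = -1809 + j714.4 → |·| ≈ 1945, ∠ ≈ 158.45°
|G| = 2000 · 68.622 / 1945 ≈ 70.562
Gain = 20 log₁₀(70.562) ≈ 36.97 dB
∠G = 43.23° − 158.45° = -115.22°

37.0 dB, -115.2°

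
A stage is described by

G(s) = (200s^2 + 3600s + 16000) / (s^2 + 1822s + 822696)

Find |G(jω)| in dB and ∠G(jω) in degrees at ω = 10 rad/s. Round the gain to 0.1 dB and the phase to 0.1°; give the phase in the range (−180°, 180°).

Substitute s = j10:
Numerator: 200(j10)^2 + 3600(j10) + 16000 = -4000 + j36000
Denominator: (j10)^2 + 1822(j10) + 822696 = 822596 + j18220
|N| = √(4000² + 36000²) ≈ 36222, ∠N ≈ 96.34°
|D| = √(822596² + 18220²) ≈ 8.228e+05, ∠D ≈ 1.27°
|G| = 36222 / 8.228e+05 ≈ 0.044023
Gain = 20 log₁₀(0.044023) ≈ -27.13 dB
∠G = 96.34° − 1.27° = 95.07°

-27.1 dB, 95.1°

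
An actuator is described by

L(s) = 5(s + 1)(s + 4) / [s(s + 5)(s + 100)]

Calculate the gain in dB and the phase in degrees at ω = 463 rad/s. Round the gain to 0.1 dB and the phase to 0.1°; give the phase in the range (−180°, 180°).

At s = jω = j463:
zero (s+1): 1 + j463 → |·| = √(1²+463²) = √214370 ≈ 463, ∠ = arctan(463/1) ≈ 89.88°
zero (s+4): 4 + j463 → |·| = √(4²+463²) = √214385 ≈ 463.02, ∠ = arctan(463/4) ≈ 89.51°
pole (s+5): 5 + j463 → |·| = √(5²+463²) = √214394 ≈ 463.03, ∠ = arctan(463/5) ≈ 89.38°
pole (s+100): 100 + j463 → |·| = √(100²+463²) = √224369 ≈ 473.68, ∠ = arctan(463/100) ≈ 77.81°
pole at origin: |s| = 463, ∠ = 90.00° (in denominator)
|L| = 5 · 2.1438e+05 / 1.0155e+08 ≈ 0.010555
Gain = 20 log₁₀(0.010555) ≈ -39.53 dB
∠L = 179.39° − 257.19° = -77.80°

-39.5 dB, -77.8°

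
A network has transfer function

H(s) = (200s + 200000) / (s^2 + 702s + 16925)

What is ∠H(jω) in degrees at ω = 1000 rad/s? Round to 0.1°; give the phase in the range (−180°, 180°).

-99.5°

Substitute s = j1000:
Numerator: 200(j1000) + 200000 = 200000 + j200000
Denominator: (j1000)^2 + 702(j1000) + 16925 = -983075 + j702000
|N| = √(200000² + 200000²) ≈ 2.8284e+05, ∠N ≈ 45.00°
|D| = √(983075² + 702000²) ≈ 1.208e+06, ∠D ≈ 144.47°
∠H = 45.00° − 144.47° = -99.47°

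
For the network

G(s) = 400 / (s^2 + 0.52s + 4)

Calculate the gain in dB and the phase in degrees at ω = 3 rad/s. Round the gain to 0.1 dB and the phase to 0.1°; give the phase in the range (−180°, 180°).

37.7 dB, -162.7°

At s = jω = j3:
quadratic: (j3)² + 0.52·j3 + 4 = -5 + j1.56 → |·| ≈ 5.2377, ∠ ≈ 162.67°
|G| = 400 / 5.2377 ≈ 76.369
Gain = 20 log₁₀(76.369) ≈ 37.66 dB
∠G = 0.00° − 162.67° = -162.67°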